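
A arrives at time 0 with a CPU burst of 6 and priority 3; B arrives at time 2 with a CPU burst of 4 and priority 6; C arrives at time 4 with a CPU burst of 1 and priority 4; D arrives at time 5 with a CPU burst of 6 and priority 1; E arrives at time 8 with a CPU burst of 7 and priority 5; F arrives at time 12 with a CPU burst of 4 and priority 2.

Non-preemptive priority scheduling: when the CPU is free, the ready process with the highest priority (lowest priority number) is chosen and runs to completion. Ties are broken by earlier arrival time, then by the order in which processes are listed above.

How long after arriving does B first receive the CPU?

22

Schedule: | A 0-6 | D 6-12 | F 12-16 | C 16-17 | E 17-24 | B 24-28 |
Completion: A=6  B=28  C=17  D=12  E=24  F=16
Turnaround (C−A): A=6  B=26  C=13  D=7  E=16  F=4
Response(B) = first start − arrival = 24 − 2 = 22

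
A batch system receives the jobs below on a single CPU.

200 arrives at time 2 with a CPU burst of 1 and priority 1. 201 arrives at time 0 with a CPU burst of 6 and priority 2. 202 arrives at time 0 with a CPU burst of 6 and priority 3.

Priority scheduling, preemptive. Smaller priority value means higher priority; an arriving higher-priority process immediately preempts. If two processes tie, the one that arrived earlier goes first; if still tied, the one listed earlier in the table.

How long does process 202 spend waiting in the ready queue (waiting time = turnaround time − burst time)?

Gantt: | 201 0-2 | 200 2-3 | 201 3-7 | 202 7-13 |
Completion: 200=3  201=7  202=13
Turnaround (C−A): 200=1  201=7  202=13
Waiting(202) = turnaround − burst = 13 − 6 = 7

7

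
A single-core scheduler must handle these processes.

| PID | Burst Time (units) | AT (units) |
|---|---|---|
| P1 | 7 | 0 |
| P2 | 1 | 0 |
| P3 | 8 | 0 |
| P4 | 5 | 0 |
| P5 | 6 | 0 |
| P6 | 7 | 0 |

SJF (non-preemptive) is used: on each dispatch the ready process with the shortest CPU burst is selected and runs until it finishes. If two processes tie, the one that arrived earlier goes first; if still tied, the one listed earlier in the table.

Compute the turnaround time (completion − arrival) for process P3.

34

Gantt: | P2 0-1 | P4 1-6 | P5 6-12 | P1 12-19 | P6 19-26 | P3 26-34 |
Completion: P1=19  P2=1  P3=34  P4=6  P5=12  P6=26
Turnaround (C−A): P1=19  P2=1  P3=34  P4=6  P5=12  P6=26
Turnaround(P3) = completion − arrival = 34 − 0 = 34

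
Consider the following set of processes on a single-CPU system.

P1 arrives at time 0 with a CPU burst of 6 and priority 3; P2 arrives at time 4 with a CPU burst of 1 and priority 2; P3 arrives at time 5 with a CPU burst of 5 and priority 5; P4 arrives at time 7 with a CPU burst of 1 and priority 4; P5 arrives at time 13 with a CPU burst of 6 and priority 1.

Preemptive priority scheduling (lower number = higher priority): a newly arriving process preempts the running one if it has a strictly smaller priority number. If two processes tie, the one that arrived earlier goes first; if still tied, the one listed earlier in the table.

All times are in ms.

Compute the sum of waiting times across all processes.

Gantt: | P1 0-4 | P2 4-5 | P1 5-7 | P4 7-8 | P3 8-13 | P5 13-19 |
Completion: P1=7  P2=5  P3=13  P4=8  P5=19
Turnaround (C−A): P1=7  P2=1  P3=8  P4=1  P5=6
Waiting = turnaround − burst: P1=1, P2=0, P3=3, P4=0, P5=0
Total waiting = 1 + 0 + 3 + 0 + 0 = 4

4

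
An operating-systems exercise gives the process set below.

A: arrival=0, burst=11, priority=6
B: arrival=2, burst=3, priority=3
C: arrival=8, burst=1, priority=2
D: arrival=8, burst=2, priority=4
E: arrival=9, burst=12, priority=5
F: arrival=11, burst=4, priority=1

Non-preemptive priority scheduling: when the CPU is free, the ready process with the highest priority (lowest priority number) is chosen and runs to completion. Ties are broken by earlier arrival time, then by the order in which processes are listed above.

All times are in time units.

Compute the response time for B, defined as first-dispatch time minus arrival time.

14

Timeline: | A 0-11 | F 11-15 | C 15-16 | B 16-19 | D 19-21 | E 21-33 |
Completion: A=11  B=19  C=16  D=21  E=33  F=15
Turnaround (C−A): A=11  B=17  C=8  D=13  E=24  F=4
Response(B) = first start − arrival = 16 − 2 = 14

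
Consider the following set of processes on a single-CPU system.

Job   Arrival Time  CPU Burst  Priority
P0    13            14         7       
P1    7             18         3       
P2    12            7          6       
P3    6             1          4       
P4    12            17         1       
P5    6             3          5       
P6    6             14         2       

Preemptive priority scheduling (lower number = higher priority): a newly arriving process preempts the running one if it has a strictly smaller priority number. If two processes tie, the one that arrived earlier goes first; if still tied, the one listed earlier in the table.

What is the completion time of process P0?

80

Timeline: | idle 0-6 | P6 6-12 | P4 12-29 | P6 29-37 | P1 37-55 | P3 55-56 | P5 56-59 | P2 59-66 | P0 66-80 |
Completion: P0=80  P1=55  P2=66  P3=56  P4=29  P5=59  P6=37
Turnaround (C−A): P0=67  P1=48  P2=54  P3=50  P4=17  P5=53  P6=31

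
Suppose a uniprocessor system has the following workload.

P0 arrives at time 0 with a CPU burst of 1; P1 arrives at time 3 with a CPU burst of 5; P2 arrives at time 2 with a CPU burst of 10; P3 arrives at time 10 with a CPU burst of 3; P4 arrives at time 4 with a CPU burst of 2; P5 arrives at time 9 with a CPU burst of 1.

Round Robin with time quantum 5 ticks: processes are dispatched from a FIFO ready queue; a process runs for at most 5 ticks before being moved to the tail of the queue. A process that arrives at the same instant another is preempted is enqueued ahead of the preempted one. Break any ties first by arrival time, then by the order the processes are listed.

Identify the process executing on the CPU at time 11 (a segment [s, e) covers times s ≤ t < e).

Gantt: | P0 0-1 | idle 1-2 | P2 2-7 | P1 7-12 | P4 12-14 | P2 14-19 | P5 19-20 | P3 20-23 |
Completion: P0=1  P1=12  P2=19  P3=23  P4=14  P5=20

P1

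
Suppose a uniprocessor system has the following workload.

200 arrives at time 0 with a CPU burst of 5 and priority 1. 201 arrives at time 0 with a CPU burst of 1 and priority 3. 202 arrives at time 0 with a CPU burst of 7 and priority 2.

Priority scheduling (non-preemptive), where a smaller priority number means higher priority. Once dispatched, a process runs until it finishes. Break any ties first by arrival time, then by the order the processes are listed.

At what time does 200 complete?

Gantt: | 200 0-5 | 202 5-12 | 201 12-13 |
Completion: 200=5  201=13  202=12

5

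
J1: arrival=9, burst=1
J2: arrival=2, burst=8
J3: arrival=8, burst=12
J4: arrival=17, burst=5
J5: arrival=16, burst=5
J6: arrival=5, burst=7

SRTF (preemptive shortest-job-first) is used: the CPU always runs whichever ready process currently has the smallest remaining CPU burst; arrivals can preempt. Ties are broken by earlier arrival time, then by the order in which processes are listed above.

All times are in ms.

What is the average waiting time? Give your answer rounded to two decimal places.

Timeline: | idle 0-2 | J2 2-10 | J1 10-11 | J6 11-18 | J5 18-23 | J4 23-28 | J3 28-40 |
Completion: J1=11  J2=10  J3=40  J4=28  J5=23  J6=18
Waiting times: J1=1, J2=0, J3=20, J4=6, J5=2, J6=6
Average waiting = (1+0+20+6+2+6) / 6 = 35/6 = 5.83

5.83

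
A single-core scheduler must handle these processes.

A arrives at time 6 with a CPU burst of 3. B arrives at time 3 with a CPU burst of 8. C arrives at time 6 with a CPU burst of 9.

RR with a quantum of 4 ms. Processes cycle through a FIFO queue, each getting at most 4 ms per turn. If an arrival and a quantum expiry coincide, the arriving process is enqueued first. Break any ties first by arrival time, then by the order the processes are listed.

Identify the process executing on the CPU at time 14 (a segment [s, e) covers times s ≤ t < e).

Timeline: | idle 0-3 | B 3-7 | A 7-10 | C 10-14 | B 14-18 | C 18-23 |
Completion: A=10  B=18  C=23

B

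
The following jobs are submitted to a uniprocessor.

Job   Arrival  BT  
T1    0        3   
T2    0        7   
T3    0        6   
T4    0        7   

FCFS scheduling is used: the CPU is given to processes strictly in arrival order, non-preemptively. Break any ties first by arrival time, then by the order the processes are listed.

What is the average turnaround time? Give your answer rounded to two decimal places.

13.00

Schedule: | T1 0-3 | T2 3-10 | T3 10-16 | T4 16-23 |
Completion: T1=3  T2=10  T3=16  T4=23
Turnaround (C−A): T1=3  T2=10  T3=16  T4=23
Turnaround times: T1=3, T2=10, T3=16, T4=23
Average turnaround = (3+10+16+23) / 4 = 52/4 = 13.00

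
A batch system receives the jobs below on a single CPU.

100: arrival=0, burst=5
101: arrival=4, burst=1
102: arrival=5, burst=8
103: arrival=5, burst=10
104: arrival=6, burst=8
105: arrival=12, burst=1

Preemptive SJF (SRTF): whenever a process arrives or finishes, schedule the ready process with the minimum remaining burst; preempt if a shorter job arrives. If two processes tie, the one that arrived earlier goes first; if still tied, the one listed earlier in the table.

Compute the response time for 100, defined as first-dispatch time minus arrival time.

0

Gantt: | 100 0-5 | 101 5-6 | 102 6-12 | 105 12-13 | 102 13-15 | 104 15-23 | 103 23-33 |
Completion: 100=5  101=6  102=15  103=33  104=23  105=13
Turnaround (C−A): 100=5  101=2  102=10  103=28  104=17  105=1
Response(100) = first start − arrival = 0 − 0 = 0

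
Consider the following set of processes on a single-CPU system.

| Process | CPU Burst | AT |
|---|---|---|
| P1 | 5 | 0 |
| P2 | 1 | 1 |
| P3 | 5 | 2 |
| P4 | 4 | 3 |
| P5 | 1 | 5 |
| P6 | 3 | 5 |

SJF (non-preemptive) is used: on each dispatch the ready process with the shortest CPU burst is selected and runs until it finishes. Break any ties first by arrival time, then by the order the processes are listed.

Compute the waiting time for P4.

Schedule: | P1 0-5 | P2 5-6 | P5 6-7 | P6 7-10 | P4 10-14 | P3 14-19 |
Completion: P1=5  P2=6  P3=19  P4=14  P5=7  P6=10
Waiting(P4) = turnaround − burst = 11 − 4 = 7

7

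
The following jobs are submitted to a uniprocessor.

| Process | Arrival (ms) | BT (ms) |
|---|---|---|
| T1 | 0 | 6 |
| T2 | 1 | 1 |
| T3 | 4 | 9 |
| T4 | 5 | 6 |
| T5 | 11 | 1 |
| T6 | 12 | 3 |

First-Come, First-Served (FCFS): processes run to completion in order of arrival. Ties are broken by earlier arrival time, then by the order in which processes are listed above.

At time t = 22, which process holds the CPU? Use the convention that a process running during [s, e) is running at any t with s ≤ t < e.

T5

Timeline: | T1 0-6 | T2 6-7 | T3 7-16 | T4 16-22 | T5 22-23 | T6 23-26 |
Completion: T1=6  T2=7  T3=16  T4=22  T5=23  T6=26
Turnaround (C−A): T1=6  T2=6  T3=12  T4=17  T5=12  T6=14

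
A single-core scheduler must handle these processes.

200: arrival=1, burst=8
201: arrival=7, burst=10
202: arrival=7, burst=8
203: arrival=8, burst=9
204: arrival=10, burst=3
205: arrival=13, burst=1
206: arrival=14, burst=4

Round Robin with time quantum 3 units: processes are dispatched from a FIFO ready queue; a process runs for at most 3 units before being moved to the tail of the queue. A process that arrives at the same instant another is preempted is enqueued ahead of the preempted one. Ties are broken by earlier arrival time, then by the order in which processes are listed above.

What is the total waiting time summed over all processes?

124

Timeline: | idle 0-1 | 200 1-7 | 201 7-10 | 202 10-13 | 200 13-15 | 203 15-18 | 204 18-21 | 201 21-24 | 205 24-25 | 202 25-28 | 206 28-31 | 203 31-34 | 201 34-37 | 202 37-39 | 206 39-40 | 203 40-43 | 201 43-44 |
Completion: 200=15  201=44  202=39  203=43  204=21  205=25  206=40
Turnaround (C−A): 200=14  201=37  202=32  203=35  204=11  205=12  206=26
Waiting = turnaround − burst: 200=6, 201=27, 202=24, 203=26, 204=8, 205=11, 206=22
Total waiting = 6 + 27 + 24 + 26 + 8 + 11 + 22 = 124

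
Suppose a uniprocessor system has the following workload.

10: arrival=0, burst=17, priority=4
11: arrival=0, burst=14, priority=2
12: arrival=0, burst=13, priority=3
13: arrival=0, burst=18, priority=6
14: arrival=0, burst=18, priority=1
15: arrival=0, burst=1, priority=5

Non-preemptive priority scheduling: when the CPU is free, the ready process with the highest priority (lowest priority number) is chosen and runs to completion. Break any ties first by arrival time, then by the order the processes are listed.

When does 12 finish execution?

Gantt: | 14 0-18 | 11 18-32 | 12 32-45 | 10 45-62 | 15 62-63 | 13 63-81 |
Completion: 10=62  11=32  12=45  13=81  14=18  15=63
Turnaround (C−A): 10=62  11=32  12=45  13=81  14=18  15=63

45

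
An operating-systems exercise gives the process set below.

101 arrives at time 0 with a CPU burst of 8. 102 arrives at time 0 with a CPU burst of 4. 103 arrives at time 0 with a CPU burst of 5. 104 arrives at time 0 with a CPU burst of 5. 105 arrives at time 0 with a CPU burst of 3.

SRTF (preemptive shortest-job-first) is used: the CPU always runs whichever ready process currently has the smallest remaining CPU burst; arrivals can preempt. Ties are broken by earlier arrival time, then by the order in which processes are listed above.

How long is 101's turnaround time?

Schedule: | 105 0-3 | 102 3-7 | 103 7-12 | 104 12-17 | 101 17-25 |
Completion: 101=25  102=7  103=12  104=17  105=3
Turnaround(101) = completion − arrival = 25 − 0 = 25

25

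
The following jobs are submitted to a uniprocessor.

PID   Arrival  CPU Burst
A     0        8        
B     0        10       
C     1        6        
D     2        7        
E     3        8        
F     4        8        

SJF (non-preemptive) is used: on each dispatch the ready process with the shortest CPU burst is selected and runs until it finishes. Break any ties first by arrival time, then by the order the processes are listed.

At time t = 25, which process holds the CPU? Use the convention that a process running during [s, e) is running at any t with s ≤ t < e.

E

Timeline: | A 0-8 | C 8-14 | D 14-21 | E 21-29 | F 29-37 | B 37-47 |
Completion: A=8  B=47  C=14  D=21  E=29  F=37
Turnaround (C−A): A=8  B=47  C=13  D=19  E=26  F=33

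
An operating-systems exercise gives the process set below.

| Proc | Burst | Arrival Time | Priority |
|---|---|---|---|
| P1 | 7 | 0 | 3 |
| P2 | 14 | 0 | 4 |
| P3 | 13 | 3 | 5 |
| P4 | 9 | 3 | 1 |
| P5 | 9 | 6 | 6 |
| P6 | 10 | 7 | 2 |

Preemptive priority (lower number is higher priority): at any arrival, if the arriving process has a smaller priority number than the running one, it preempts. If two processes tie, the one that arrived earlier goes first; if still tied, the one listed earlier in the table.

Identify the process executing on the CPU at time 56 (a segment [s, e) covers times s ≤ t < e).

P5

Schedule: | P1 0-3 | P4 3-12 | P6 12-22 | P1 22-26 | P2 26-40 | P3 40-53 | P5 53-62 |
Completion: P1=26  P2=40  P3=53  P4=12  P5=62  P6=22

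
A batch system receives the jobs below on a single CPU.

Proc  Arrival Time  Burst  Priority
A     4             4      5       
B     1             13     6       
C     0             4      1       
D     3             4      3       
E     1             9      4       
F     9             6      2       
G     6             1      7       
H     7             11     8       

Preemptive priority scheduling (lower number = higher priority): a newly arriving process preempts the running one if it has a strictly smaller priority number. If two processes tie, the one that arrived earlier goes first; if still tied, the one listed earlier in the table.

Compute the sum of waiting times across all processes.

Schedule: | C 0-4 | D 4-8 | E 8-9 | F 9-15 | E 15-23 | A 23-27 | B 27-40 | G 40-41 | H 41-52 |
Completion: A=27  B=40  C=4  D=8  E=23  F=15  G=41  H=52
Waiting = turnaround − burst: A=19, B=26, C=0, D=1, E=13, F=0, G=34, H=34
Total waiting = 19 + 26 + 0 + 1 + 13 + 0 + 34 + 34 = 127

127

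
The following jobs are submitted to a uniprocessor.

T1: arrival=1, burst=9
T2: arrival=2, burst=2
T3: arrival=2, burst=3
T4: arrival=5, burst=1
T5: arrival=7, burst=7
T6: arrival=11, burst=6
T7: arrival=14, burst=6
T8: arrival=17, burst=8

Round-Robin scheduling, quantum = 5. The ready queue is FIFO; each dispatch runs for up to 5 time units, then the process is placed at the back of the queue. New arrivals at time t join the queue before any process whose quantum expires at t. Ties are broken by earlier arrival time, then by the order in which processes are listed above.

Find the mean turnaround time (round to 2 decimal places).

18.50

Timeline: | idle 0-1 | T1 1-6 | T2 6-8 | T3 8-11 | T4 11-12 | T1 12-16 | T5 16-21 | T6 21-26 | T7 26-31 | T8 31-36 | T5 36-38 | T6 38-39 | T7 39-40 | T8 40-43 |
Completion: T1=16  T2=8  T3=11  T4=12  T5=38  T6=39  T7=40  T8=43
Turnaround (C−A): T1=15  T2=6  T3=9  T4=7  T5=31  T6=28  T7=26  T8=26
Turnaround times: T1=15, T2=6, T3=9, T4=7, T5=31, T6=28, T7=26, T8=26
Average turnaround = (15+6+9+7+31+28+26+26) / 8 = 148/8 = 18.50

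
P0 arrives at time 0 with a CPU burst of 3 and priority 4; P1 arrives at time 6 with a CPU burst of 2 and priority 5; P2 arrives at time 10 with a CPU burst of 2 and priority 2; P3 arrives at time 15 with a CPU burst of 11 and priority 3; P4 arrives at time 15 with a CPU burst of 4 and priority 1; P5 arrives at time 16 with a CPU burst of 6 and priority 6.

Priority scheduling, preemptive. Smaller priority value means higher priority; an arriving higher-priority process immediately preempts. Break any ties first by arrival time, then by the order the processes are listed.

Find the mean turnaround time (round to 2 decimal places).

7.67

Schedule: | P0 0-3 | idle 3-6 | P1 6-8 | idle 8-10 | P2 10-12 | idle 12-15 | P4 15-19 | P3 19-30 | P5 30-36 |
Completion: P0=3  P1=8  P2=12  P3=30  P4=19  P5=36
Turnaround (C−A): P0=3  P1=2  P2=2  P3=15  P4=4  P5=20
Turnaround times: P0=3, P1=2, P2=2, P3=15, P4=4, P5=20
Average turnaround = (3+2+2+15+4+20) / 6 = 46/6 = 7.67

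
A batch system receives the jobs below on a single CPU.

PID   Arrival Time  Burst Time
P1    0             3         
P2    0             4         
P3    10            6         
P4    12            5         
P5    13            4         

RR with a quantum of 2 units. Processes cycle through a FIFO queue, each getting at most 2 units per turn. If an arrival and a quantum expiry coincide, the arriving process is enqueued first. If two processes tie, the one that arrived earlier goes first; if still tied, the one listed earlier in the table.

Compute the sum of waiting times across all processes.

26

Timeline: | P1 0-2 | P2 2-4 | P1 4-5 | P2 5-7 | idle 7-10 | P3 10-12 | P4 12-14 | P3 14-16 | P5 16-18 | P4 18-20 | P3 20-22 | P5 22-24 | P4 24-25 |
Completion: P1=5  P2=7  P3=22  P4=25  P5=24
Turnaround (C−A): P1=5  P2=7  P3=12  P4=13  P5=11
Waiting = turnaround − burst: P1=2, P2=3, P3=6, P4=8, P5=7
Total waiting = 2 + 3 + 6 + 8 + 7 = 26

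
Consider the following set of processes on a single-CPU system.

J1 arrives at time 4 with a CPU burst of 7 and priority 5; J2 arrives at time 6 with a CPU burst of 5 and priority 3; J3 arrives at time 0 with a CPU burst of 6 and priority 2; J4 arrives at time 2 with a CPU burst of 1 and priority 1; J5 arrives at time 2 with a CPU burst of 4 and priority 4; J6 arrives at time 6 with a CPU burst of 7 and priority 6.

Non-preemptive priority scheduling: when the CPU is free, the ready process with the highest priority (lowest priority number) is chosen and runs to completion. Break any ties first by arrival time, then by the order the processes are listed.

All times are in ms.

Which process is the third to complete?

Gantt: | J3 0-6 | J4 6-7 | J2 7-12 | J5 12-16 | J1 16-23 | J6 23-30 |
Completion: J1=23  J2=12  J3=6  J4=7  J5=16  J6=30
Turnaround (C−A): J1=19  J2=6  J3=6  J4=5  J5=14  J6=24
Finish order: J3 → J4 → J2 → J5 → J1 → J6

J2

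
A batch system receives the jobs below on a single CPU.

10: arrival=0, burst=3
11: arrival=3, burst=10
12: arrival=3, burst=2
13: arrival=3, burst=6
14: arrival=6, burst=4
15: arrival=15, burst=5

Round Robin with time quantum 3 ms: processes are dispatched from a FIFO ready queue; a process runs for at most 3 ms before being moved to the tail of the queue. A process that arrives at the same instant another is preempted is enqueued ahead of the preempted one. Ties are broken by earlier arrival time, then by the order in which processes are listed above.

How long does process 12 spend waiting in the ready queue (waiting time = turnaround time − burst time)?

3

Schedule: | 10 0-3 | 11 3-6 | 12 6-8 | 13 8-11 | 14 11-14 | 11 14-17 | 13 17-20 | 14 20-21 | 15 21-24 | 11 24-27 | 15 27-29 | 11 29-30 |
Completion: 10=3  11=30  12=8  13=20  14=21  15=29
Turnaround (C−A): 10=3  11=27  12=5  13=17  14=15  15=14
Waiting(12) = turnaround − burst = 5 − 2 = 3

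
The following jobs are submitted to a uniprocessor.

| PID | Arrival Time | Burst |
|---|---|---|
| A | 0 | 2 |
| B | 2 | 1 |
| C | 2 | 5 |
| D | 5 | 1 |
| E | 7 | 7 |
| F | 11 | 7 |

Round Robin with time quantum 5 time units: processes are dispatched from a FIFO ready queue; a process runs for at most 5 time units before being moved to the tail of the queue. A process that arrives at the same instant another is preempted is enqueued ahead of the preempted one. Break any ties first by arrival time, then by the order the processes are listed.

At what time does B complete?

3

Timeline: | A 0-2 | B 2-3 | C 3-8 | D 8-9 | E 9-14 | F 14-19 | E 19-21 | F 21-23 |
Completion: A=2  B=3  C=8  D=9  E=21  F=23
Turnaround (C−A): A=2  B=1  C=6  D=4  E=14  F=12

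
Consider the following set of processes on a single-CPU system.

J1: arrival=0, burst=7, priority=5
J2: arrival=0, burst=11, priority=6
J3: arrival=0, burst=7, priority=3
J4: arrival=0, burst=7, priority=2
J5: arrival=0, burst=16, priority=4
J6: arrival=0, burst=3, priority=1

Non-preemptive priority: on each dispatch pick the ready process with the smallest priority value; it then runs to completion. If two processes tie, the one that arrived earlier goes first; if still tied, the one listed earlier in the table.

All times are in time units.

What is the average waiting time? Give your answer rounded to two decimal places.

17.17

Gantt: | J6 0-3 | J4 3-10 | J3 10-17 | J5 17-33 | J1 33-40 | J2 40-51 |
Completion: J1=40  J2=51  J3=17  J4=10  J5=33  J6=3
Turnaround (C−A): J1=40  J2=51  J3=17  J4=10  J5=33  J6=3
Waiting times: J1=33, J2=40, J3=10, J4=3, J5=17, J6=0
Average waiting = (33+40+10+3+17+0) / 6 = 103/6 = 17.17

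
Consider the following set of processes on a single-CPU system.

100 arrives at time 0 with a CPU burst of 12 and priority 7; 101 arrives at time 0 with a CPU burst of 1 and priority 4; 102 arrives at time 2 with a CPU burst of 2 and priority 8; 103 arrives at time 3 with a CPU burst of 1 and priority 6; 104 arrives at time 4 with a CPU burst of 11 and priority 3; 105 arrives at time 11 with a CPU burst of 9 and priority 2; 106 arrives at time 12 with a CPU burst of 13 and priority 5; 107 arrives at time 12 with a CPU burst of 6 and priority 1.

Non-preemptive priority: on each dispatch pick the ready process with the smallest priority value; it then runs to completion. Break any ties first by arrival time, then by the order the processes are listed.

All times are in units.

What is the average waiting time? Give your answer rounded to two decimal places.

Schedule: | 101 0-1 | 100 1-13 | 107 13-19 | 105 19-28 | 104 28-39 | 106 39-52 | 103 52-53 | 102 53-55 |
Completion: 100=13  101=1  102=55  103=53  104=39  105=28  106=52  107=19
Waiting times: 100=1, 101=0, 102=51, 103=49, 104=24, 105=8, 106=27, 107=1
Average waiting = (1+0+51+49+24+8+27+1) / 8 = 161/8 = 20.13

20.13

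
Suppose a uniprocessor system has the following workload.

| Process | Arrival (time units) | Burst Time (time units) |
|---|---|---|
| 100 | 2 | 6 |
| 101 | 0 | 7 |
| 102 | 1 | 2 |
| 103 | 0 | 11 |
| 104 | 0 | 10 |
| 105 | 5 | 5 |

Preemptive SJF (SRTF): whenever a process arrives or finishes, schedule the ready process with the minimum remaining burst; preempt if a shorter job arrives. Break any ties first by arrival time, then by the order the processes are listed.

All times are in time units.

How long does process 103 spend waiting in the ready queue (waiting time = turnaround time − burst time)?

30

Timeline: | 101 0-1 | 102 1-3 | 101 3-9 | 105 9-14 | 100 14-20 | 104 20-30 | 103 30-41 |
Completion: 100=20  101=9  102=3  103=41  104=30  105=14
Waiting(103) = turnaround − burst = 41 − 11 = 30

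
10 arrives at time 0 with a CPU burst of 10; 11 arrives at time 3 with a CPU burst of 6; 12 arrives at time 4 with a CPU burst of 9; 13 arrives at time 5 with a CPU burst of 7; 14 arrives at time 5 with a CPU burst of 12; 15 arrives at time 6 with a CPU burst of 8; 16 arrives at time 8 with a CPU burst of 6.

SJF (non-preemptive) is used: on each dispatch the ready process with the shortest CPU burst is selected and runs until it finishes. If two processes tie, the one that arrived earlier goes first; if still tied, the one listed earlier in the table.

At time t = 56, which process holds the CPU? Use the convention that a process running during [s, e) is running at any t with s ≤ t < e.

14

Gantt: | 10 0-10 | 11 10-16 | 16 16-22 | 13 22-29 | 15 29-37 | 12 37-46 | 14 46-58 |
Completion: 10=10  11=16  12=46  13=29  14=58  15=37  16=22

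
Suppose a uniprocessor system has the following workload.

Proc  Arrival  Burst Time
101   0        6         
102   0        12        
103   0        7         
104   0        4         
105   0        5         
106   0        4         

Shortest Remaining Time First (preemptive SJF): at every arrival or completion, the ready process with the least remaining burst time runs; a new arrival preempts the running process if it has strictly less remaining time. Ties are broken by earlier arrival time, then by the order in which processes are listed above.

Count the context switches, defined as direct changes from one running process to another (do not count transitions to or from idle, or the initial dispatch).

5

Gantt: | 104 0-4 | 106 4-8 | 105 8-13 | 101 13-19 | 103 19-26 | 102 26-38 |
Completion: 101=19  102=38  103=26  104=4  105=13  106=8
Turnaround (C−A): 101=19  102=38  103=26  104=4  105=13  106=8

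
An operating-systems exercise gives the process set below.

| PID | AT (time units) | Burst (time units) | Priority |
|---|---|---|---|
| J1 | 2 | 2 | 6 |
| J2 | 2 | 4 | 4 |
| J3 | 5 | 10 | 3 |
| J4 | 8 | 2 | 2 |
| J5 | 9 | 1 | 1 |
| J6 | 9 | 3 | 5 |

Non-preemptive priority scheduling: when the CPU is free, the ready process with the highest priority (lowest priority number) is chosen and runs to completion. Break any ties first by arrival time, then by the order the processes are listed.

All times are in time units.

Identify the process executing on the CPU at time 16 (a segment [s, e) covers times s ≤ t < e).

Timeline: | idle 0-2 | J2 2-6 | J3 6-16 | J5 16-17 | J4 17-19 | J6 19-22 | J1 22-24 |
Completion: J1=24  J2=6  J3=16  J4=19  J5=17  J6=22
Turnaround (C−A): J1=22  J2=4  J3=11  J4=11  J5=8  J6=13

J5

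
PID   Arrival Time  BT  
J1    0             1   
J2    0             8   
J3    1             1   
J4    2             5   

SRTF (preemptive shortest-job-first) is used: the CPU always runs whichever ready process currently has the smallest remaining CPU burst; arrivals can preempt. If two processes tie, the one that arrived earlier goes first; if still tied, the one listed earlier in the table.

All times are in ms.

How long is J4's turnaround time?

5

Schedule: | J1 0-1 | J3 1-2 | J4 2-7 | J2 7-15 |
Completion: J1=1  J2=15  J3=2  J4=7
Turnaround (C−A): J1=1  J2=15  J3=1  J4=5
Turnaround(J4) = completion − arrival = 7 − 2 = 5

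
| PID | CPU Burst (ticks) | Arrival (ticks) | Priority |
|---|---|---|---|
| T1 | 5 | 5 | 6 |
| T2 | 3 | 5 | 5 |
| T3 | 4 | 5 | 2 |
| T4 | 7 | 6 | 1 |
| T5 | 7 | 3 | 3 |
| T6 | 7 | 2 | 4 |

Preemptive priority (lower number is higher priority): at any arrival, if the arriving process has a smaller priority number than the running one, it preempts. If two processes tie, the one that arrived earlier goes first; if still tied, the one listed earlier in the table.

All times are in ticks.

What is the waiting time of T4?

0

Schedule: | idle 0-2 | T6 2-3 | T5 3-5 | T3 5-6 | T4 6-13 | T3 13-16 | T5 16-21 | T6 21-27 | T2 27-30 | T1 30-35 |
Completion: T1=35  T2=30  T3=16  T4=13  T5=21  T6=27
Turnaround (C−A): T1=30  T2=25  T3=11  T4=7  T5=18  T6=25
Waiting(T4) = turnaround − burst = 7 − 7 = 0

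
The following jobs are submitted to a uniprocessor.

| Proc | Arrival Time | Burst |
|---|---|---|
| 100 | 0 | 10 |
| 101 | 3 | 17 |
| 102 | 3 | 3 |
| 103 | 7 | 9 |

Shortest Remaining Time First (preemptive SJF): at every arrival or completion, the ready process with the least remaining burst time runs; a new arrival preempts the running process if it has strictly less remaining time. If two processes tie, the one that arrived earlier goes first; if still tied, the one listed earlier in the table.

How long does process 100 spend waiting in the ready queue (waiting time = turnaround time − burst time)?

Schedule: | 100 0-3 | 102 3-6 | 100 6-13 | 103 13-22 | 101 22-39 |
Completion: 100=13  101=39  102=6  103=22
Waiting(100) = turnaround − burst = 13 − 10 = 3

3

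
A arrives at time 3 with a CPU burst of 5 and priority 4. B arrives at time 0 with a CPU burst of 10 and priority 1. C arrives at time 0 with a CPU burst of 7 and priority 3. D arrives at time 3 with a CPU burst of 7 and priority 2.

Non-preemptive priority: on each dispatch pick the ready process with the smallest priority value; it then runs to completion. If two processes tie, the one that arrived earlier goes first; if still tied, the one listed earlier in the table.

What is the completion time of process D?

Gantt: | B 0-10 | D 10-17 | C 17-24 | A 24-29 |
Completion: A=29  B=10  C=24  D=17
Turnaround (C−A): A=26  B=10  C=24  D=14

17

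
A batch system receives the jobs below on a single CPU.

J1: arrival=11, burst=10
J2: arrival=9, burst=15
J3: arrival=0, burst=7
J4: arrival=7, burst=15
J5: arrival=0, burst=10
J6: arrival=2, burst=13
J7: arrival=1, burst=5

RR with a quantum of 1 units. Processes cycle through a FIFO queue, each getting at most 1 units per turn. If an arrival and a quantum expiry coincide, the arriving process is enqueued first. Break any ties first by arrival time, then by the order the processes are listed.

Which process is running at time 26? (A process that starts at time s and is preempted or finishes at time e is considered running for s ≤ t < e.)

J3

Schedule: | J3 0-1 | J5 1-2 | J7 2-3 | J3 3-4 | J6 4-5 | J5 5-6 | J7 6-7 | J3 7-8 | J6 8-9 | J5 9-10 | J4 10-11 | J7 11-12 | J3 12-13 | J2 13-14 | J6 14-15 | J5 15-16 | J1 16-17 | J4 17-18 | J7 18-19 | J3 19-20 | J2 20-21 | J6 21-22 | J5 22-23 | J1 23-24 | J4 24-25 | J7 25-26 | J3 26-27 | J2 27-28 | J6 28-29 | J5 29-30 | J1 30-31 | J4 31-32 | J3 32-33 | J2 33-34 | J6 34-35 | J5 35-36 | J1 36-37 | J4 37-38 | J2 38-39 | J6 39-40 | J5 40-41 | J1 41-42 | J4 42-43 | J2 43-44 | J6 44-45 | J5 45-46 | J1 46-47 | J4 47-48 | J2 48-49 | J6 49-50 | J5 50-51 | J1 51-52 | J4 52-53 | J2 53-54 | J6 54-55 | J1 55-56 | J4 56-57 | J2 57-58 | J6 58-59 | J1 59-60 | J4 60-61 | J2 61-62 | J6 62-63 | J1 63-64 | J4 64-65 | J2 65-66 | J6 66-67 | J4 67-68 | J2 68-69 | J4 69-70 | J2 70-71 | J4 71-72 | J2 72-73 | J4 73-74 | J2 74-75 |
Completion: J1=64  J2=75  J3=33  J4=74  J5=51  J6=67  J7=26
Turnaround (C−A): J1=53  J2=66  J3=33  J4=67  J5=51  J6=65  J7=25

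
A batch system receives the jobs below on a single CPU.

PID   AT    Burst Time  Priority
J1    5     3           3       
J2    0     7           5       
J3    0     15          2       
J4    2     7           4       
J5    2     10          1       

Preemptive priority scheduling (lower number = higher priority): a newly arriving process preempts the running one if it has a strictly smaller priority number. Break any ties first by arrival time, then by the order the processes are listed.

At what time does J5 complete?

Timeline: | J3 0-2 | J5 2-12 | J3 12-25 | J1 25-28 | J4 28-35 | J2 35-42 |
Completion: J1=28  J2=42  J3=25  J4=35  J5=12
Turnaround (C−A): J1=23  J2=42  J3=25  J4=33  J5=10

12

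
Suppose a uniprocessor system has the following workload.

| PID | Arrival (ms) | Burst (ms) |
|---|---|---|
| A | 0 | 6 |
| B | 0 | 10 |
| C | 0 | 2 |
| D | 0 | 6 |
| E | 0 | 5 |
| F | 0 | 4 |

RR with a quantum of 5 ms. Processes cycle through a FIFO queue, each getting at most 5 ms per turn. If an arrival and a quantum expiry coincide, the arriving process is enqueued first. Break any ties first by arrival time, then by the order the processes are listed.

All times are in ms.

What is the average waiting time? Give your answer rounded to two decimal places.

19.83

Schedule: | A 0-5 | B 5-10 | C 10-12 | D 12-17 | E 17-22 | F 22-26 | A 26-27 | B 27-32 | D 32-33 |
Completion: A=27  B=32  C=12  D=33  E=22  F=26
Turnaround (C−A): A=27  B=32  C=12  D=33  E=22  F=26
Waiting times: A=21, B=22, C=10, D=27, E=17, F=22
Average waiting = (21+22+10+27+17+22) / 6 = 119/6 = 19.83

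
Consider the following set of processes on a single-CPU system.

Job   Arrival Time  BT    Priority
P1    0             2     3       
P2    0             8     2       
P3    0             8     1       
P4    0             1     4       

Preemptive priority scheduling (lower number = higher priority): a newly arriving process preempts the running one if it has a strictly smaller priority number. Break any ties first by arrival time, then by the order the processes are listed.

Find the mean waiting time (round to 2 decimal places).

10.50

Schedule: | P3 0-8 | P2 8-16 | P1 16-18 | P4 18-19 |
Completion: P1=18  P2=16  P3=8  P4=19
Turnaround (C−A): P1=18  P2=16  P3=8  P4=19
Waiting times: P1=16, P2=8, P3=0, P4=18
Average waiting = (16+8+0+18) / 4 = 42/4 = 10.50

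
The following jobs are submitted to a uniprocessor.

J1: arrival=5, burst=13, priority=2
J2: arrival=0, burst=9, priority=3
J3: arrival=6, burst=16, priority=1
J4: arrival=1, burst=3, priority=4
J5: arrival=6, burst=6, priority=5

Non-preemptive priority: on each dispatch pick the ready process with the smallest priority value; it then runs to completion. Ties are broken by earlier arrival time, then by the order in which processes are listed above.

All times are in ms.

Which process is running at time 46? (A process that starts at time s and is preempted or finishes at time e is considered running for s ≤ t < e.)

Timeline: | J2 0-9 | J3 9-25 | J1 25-38 | J4 38-41 | J5 41-47 |
Completion: J1=38  J2=9  J3=25  J4=41  J5=47

J5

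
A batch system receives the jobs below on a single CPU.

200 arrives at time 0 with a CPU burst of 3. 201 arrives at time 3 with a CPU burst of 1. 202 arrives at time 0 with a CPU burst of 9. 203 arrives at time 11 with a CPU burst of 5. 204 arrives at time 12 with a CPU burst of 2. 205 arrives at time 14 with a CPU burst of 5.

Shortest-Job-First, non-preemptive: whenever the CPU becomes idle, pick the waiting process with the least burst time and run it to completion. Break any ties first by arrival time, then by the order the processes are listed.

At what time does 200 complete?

Timeline: | 200 0-3 | 201 3-4 | 202 4-13 | 204 13-15 | 203 15-20 | 205 20-25 |
Completion: 200=3  201=4  202=13  203=20  204=15  205=25
Turnaround (C−A): 200=3  201=1  202=13  203=9  204=3  205=11

3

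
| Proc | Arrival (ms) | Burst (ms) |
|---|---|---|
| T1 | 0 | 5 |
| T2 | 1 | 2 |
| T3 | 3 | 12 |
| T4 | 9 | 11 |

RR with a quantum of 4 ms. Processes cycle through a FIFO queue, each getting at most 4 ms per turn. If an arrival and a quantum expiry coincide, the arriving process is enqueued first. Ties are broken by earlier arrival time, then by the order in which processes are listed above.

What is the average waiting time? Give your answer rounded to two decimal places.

Schedule: | T1 0-4 | T2 4-6 | T3 6-10 | T1 10-11 | T4 11-15 | T3 15-19 | T4 19-23 | T3 23-27 | T4 27-30 |
Completion: T1=11  T2=6  T3=27  T4=30
Turnaround (C−A): T1=11  T2=5  T3=24  T4=21
Waiting times: T1=6, T2=3, T3=12, T4=10
Average waiting = (6+3+12+10) / 4 = 31/4 = 7.75

7.75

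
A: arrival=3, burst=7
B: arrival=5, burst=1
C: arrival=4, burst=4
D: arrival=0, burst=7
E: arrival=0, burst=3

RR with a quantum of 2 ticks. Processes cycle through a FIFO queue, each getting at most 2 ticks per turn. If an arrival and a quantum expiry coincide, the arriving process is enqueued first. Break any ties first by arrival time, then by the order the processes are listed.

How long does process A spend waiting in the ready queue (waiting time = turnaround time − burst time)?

12

Timeline: | D 0-2 | E 2-4 | D 4-6 | A 6-8 | C 8-10 | E 10-11 | B 11-12 | D 12-14 | A 14-16 | C 16-18 | D 18-19 | A 19-22 |
Completion: A=22  B=12  C=18  D=19  E=11
Turnaround (C−A): A=19  B=7  C=14  D=19  E=11
Waiting(A) = turnaround − burst = 19 − 7 = 12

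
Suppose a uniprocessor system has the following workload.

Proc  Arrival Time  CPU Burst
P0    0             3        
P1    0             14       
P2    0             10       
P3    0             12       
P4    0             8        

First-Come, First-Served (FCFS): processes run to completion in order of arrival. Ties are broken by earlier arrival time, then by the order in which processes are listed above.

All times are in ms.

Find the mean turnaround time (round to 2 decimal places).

26.60

Schedule: | P0 0-3 | P1 3-17 | P2 17-27 | P3 27-39 | P4 39-47 |
Completion: P0=3  P1=17  P2=27  P3=39  P4=47
Turnaround times: P0=3, P1=17, P2=27, P3=39, P4=47
Average turnaround = (3+17+27+39+47) / 5 = 133/5 = 26.60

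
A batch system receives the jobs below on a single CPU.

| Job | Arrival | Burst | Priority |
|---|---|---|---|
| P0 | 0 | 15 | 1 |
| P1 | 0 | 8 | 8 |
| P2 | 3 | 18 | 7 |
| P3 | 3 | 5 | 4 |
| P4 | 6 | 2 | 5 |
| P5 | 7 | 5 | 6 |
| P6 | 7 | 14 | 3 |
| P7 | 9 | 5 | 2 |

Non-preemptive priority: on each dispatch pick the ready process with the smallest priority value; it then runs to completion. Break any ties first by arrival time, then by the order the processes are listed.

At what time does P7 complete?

Gantt: | P0 0-15 | P7 15-20 | P6 20-34 | P3 34-39 | P4 39-41 | P5 41-46 | P2 46-64 | P1 64-72 |
Completion: P0=15  P1=72  P2=64  P3=39  P4=41  P5=46  P6=34  P7=20
Turnaround (C−A): P0=15  P1=72  P2=61  P3=36  P4=35  P5=39  P6=27  P7=11

20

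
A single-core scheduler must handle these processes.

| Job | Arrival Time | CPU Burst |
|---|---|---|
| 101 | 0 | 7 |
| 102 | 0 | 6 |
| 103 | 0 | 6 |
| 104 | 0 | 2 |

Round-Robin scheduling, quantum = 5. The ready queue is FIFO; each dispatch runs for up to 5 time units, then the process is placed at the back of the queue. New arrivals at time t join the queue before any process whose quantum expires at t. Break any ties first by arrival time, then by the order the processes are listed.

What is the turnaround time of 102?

Timeline: | 101 0-5 | 102 5-10 | 103 10-15 | 104 15-17 | 101 17-19 | 102 19-20 | 103 20-21 |
Completion: 101=19  102=20  103=21  104=17
Turnaround (C−A): 101=19  102=20  103=21  104=17
Turnaround(102) = completion − arrival = 20 − 0 = 20

20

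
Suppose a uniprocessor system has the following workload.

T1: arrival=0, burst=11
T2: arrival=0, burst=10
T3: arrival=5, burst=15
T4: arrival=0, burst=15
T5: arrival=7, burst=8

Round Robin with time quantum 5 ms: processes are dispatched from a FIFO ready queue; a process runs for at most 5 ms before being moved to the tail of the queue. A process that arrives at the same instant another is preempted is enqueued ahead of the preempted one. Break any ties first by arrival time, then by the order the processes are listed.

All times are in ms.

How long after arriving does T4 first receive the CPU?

10

Timeline: | T1 0-5 | T2 5-10 | T4 10-15 | T3 15-20 | T1 20-25 | T5 25-30 | T2 30-35 | T4 35-40 | T3 40-45 | T1 45-46 | T5 46-49 | T4 49-54 | T3 54-59 |
Completion: T1=46  T2=35  T3=59  T4=54  T5=49
Response(T4) = first start − arrival = 10 − 0 = 10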